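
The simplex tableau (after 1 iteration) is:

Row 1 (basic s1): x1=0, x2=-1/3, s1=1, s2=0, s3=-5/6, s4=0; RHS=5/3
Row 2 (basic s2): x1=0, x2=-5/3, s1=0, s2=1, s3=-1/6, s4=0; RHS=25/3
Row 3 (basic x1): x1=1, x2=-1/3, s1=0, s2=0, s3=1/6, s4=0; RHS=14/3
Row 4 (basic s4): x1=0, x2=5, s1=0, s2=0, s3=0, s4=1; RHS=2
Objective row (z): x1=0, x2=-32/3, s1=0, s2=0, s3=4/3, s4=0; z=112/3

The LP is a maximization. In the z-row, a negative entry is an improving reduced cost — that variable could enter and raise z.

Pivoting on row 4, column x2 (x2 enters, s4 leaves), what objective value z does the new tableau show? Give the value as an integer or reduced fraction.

Minimum ratio for x2: 2/5 = 2/5.
z changes by −(z-row coeff of x2)·ratio = −(-32/3)·(2/5) = 64/15.
New z = 112/3 + (64/15) = 208/5.

208/5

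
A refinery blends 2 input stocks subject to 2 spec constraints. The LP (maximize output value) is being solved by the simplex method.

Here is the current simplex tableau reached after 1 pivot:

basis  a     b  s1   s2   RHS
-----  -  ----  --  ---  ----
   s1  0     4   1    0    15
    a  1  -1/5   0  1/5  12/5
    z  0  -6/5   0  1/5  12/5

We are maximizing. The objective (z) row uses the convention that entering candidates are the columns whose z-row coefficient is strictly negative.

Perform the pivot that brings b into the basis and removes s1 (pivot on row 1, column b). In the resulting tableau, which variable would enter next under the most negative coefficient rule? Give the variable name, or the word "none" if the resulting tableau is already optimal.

none

Pivot element 4. New z-row = old z-row − (-6/5)·(row 1/4).
Updated z-row coefficients: a: 0, b: 0, s1: 3/10, s2: 1/5.
No coefficient is strictly negative; the tableau after this pivot is optimal.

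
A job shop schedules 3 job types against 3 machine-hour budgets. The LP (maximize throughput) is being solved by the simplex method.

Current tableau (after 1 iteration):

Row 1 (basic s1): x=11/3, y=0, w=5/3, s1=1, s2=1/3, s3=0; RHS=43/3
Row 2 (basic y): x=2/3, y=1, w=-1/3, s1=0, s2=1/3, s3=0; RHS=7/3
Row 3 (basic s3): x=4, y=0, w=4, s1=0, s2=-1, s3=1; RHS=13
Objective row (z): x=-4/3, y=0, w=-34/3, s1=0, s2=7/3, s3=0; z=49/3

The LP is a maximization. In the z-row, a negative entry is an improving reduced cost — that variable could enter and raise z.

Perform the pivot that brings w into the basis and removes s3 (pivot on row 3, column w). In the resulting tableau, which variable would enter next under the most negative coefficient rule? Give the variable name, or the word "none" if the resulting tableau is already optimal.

Pivot element 4. New z-row = old z-row − (-34/3)·(row 3/4).
Updated z-row coefficients: x: 10, y: 0, w: 0, s1: 0, s2: -1/2, s3: 17/6.
The most negative is -1/2 in column s2, so s2 would enter next.

s2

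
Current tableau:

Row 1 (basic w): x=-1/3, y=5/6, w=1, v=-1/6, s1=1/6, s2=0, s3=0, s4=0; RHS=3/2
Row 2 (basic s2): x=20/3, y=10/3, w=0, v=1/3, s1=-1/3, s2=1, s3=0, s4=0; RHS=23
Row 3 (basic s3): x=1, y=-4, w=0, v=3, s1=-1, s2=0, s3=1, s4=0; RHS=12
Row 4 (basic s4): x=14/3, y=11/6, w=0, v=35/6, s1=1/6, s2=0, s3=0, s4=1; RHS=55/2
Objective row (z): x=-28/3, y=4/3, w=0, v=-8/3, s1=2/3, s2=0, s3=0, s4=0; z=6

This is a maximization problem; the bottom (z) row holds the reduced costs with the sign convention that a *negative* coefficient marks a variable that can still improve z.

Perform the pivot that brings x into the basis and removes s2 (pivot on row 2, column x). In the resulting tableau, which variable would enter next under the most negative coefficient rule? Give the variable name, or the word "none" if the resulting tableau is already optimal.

Pivot element 20/3. New z-row = old z-row − (-28/3)·(row 2/(20/3)).
Updated z-row coefficients: x: 0, y: 6, w: 0, v: -11/5, s1: 1/5, s2: 7/5, s3: 0, s4: 0.
The most negative is -11/5 in column v, so v would enter next.

v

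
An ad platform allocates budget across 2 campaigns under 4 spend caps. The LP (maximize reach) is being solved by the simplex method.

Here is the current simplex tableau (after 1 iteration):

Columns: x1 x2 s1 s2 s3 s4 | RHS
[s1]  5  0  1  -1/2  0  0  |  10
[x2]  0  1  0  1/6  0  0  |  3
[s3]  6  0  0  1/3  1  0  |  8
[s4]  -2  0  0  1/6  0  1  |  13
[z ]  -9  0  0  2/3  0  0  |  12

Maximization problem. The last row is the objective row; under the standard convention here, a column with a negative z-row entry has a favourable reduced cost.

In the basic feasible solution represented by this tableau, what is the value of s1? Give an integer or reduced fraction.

10

s1 is basic (row 1); its value is the RHS of that row: 10.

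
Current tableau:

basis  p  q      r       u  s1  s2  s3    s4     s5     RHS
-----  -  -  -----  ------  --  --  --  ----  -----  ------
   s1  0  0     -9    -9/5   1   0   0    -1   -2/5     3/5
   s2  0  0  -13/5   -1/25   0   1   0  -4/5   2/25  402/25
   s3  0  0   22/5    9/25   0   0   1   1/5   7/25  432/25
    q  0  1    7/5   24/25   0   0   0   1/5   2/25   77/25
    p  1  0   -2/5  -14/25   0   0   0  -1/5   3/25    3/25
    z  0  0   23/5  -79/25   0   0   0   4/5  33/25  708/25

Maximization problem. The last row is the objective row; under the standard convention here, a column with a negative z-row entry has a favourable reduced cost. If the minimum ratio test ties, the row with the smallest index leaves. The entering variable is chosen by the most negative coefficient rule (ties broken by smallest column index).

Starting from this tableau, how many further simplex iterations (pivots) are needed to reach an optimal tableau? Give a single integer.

1

pivot: u in, q out → z = 923/24
No improving column remains; optimal.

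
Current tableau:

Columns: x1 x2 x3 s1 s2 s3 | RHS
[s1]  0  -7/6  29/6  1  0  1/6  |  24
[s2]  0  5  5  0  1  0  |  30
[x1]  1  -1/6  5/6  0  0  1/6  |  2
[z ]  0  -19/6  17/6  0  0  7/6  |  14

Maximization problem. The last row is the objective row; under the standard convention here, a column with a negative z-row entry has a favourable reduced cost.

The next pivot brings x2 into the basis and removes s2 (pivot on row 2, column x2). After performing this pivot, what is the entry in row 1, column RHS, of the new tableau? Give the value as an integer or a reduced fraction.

31

Pivot element is row 2, column x2: 5.
Normalize row 2: new (row 2, RHS) = 30/5 = 6.
row 1 ← row 1 − (-7/6)·(new row 2): 24 − (-7/6)·6 = 31.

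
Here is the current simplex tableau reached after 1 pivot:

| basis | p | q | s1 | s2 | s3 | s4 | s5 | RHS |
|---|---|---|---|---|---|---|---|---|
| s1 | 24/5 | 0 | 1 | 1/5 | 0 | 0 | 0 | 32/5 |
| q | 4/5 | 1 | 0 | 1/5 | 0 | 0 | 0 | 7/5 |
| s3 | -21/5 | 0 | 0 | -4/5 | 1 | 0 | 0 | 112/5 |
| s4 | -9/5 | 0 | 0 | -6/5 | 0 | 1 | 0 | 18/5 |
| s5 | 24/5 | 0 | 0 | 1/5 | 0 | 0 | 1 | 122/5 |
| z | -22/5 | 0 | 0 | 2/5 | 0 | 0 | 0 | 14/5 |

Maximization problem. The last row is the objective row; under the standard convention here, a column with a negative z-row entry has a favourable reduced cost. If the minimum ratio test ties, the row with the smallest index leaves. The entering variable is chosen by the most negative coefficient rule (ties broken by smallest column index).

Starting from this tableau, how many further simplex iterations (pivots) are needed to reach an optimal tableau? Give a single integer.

pivot: p in, s1 out → z = 26/3
No improving column remains; optimal.

1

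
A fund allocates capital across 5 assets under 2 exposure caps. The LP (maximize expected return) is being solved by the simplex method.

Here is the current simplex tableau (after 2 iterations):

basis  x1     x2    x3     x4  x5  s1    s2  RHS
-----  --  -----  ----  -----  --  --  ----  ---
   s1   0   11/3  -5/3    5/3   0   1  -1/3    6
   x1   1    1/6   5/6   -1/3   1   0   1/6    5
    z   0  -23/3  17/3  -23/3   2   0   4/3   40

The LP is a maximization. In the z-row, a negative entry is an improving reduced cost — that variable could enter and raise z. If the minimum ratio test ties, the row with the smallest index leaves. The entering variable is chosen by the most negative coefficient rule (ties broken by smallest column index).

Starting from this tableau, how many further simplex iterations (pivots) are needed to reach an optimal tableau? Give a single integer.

3

pivot: x2 in, s1 out → z = 578/11
pivot: x4 in, x2 out → z = 338/5
pivot: x3 in, x1 out → z = 462/5
No improving column remains; optimal.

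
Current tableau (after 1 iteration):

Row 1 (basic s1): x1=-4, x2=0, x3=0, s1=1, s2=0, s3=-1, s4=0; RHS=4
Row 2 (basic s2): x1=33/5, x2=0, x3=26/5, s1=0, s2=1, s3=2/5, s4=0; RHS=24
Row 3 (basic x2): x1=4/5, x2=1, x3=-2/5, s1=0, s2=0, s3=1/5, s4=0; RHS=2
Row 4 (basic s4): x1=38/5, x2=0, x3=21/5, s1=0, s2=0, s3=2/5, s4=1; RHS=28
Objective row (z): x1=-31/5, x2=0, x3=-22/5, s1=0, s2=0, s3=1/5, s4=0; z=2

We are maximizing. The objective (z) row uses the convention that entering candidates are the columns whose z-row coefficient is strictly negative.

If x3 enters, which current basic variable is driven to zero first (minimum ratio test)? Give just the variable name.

Ratios: row 1 (s1): entry 0 ≤ 0, skip; row 2 (s2): 24/(26/5) = 60/13; row 3 (x2): entry -2/5 ≤ 0, skip; row 4 (s4): 28/(21/5) = 20/3.
Minimum ratio 60/13 is in the s2 row, so s2 leaves.

s2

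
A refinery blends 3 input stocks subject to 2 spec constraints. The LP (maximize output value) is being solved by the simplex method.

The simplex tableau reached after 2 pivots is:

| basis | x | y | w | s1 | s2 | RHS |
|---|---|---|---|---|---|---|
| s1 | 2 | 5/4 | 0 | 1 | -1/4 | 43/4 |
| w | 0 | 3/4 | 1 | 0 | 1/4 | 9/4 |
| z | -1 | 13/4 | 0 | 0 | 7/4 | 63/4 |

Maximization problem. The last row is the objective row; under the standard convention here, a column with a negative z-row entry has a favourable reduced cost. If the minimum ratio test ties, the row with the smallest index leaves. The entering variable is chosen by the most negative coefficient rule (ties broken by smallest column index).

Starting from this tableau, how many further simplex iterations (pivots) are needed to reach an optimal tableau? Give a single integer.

1

pivot: x in, s1 out → z = 169/8
No improving column remains; optimal.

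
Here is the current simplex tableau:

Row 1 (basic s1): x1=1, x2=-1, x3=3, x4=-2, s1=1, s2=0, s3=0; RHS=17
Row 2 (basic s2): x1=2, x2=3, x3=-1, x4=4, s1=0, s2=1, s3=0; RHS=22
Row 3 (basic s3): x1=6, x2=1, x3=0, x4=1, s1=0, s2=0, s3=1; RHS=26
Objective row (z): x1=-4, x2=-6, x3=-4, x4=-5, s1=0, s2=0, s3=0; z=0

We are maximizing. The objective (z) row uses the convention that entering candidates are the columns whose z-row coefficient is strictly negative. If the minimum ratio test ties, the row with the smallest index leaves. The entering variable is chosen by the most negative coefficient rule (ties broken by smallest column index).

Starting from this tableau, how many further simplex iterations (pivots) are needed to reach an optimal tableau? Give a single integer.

2

pivot: x2 in, s2 out → z = 44
pivot: x3 in, s1 out → z = 395/4
No improving column remains; optimal.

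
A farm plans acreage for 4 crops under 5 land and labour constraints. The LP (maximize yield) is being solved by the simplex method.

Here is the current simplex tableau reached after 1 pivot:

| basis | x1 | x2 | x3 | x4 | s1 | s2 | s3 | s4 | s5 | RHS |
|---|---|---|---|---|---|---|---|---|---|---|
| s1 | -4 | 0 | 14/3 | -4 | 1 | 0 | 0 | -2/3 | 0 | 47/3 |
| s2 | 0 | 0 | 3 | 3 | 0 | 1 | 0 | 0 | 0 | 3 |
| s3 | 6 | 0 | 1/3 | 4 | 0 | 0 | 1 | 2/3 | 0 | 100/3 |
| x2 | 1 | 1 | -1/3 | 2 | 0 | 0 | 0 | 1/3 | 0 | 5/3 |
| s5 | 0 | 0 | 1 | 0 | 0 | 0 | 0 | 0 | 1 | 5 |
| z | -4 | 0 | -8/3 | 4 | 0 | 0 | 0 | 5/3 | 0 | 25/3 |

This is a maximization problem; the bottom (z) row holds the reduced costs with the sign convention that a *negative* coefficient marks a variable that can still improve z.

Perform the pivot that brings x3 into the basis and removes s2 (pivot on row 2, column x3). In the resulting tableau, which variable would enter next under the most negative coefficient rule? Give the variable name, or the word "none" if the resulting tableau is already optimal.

Pivot element 3. New z-row = old z-row − (-8/3)·(row 2/3).
Updated z-row coefficients: x1: -4, x2: 0, x3: 0, x4: 20/3, s1: 0, s2: 8/9, s3: 0, s4: 5/3, s5: 0.
The most negative is -4 in column x1, so x1 would enter next.

x1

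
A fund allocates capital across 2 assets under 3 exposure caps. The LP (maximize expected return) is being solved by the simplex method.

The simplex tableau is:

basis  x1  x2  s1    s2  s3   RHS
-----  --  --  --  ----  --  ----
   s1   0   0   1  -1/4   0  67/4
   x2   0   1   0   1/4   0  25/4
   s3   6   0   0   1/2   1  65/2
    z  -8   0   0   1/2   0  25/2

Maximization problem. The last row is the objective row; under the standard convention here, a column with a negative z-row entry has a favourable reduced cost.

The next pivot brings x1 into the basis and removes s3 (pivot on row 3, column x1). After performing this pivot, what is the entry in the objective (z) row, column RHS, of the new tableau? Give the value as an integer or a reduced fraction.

Pivot element is row 3, column x1: 6.
Normalize row 3: new (row 3, RHS) = (65/2)/6 = 65/12.
z-row ← z-row − (-8)·(new row 3): 25/2 − (-8)·(65/12) = 335/6.

335/6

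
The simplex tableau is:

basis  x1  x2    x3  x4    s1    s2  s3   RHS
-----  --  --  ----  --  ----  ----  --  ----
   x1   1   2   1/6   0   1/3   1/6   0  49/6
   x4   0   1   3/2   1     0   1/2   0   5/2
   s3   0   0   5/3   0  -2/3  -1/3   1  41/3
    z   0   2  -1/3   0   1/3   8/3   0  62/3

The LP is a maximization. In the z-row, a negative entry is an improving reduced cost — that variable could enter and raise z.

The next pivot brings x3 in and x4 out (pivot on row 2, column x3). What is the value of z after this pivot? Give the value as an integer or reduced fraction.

191/9

Minimum ratio for x3: (5/2)/(3/2) = 5/3.
z changes by −(z-row coeff of x3)·ratio = −(-1/3)·(5/3) = 5/9.
New z = 62/3 + (5/9) = 191/9.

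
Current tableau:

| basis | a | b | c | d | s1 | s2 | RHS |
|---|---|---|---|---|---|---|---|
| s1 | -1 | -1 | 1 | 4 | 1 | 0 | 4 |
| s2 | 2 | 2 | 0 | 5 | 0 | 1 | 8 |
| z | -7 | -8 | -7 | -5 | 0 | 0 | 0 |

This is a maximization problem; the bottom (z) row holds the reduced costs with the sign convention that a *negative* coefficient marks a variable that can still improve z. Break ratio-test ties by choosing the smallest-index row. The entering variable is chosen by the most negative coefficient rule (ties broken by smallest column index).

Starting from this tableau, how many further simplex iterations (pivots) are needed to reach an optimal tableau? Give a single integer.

2

pivot: b in, s2 out → z = 32
pivot: c in, s1 out → z = 88
No improving column remains; optimal.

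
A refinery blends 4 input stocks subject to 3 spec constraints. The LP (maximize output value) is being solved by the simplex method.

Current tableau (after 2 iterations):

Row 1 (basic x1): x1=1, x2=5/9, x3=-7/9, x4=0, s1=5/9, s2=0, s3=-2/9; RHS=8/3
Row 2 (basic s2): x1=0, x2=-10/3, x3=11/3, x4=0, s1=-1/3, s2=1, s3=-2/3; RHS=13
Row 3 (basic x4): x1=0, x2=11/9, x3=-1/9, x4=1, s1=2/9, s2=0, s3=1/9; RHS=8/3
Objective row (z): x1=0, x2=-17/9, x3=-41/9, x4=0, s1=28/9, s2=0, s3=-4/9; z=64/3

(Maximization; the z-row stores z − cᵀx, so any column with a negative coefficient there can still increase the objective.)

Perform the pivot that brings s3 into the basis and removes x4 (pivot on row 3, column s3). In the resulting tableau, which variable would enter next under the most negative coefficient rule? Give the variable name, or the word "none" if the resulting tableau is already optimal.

x3

Pivot element 1/9. New z-row = old z-row − (-4/9)·(row 3/(1/9)).
Updated z-row coefficients: x1: 0, x2: 3, x3: -5, x4: 4, s1: 4, s2: 0, s3: 0.
The most negative is -5 in column x3, so x3 would enter next.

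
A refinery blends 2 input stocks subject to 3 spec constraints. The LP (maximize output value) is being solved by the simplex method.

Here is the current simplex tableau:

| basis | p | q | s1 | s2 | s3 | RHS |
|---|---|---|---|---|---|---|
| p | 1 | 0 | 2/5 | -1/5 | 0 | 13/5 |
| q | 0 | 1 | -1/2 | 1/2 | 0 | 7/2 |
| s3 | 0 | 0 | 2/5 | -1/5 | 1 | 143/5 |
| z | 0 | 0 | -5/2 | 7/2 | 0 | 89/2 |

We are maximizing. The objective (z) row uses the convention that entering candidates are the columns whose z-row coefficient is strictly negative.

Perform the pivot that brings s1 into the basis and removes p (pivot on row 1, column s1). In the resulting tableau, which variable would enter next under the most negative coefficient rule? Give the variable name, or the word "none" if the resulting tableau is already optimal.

none

Pivot element 2/5. New z-row = old z-row − (-5/2)·(row 1/(2/5)).
Updated z-row coefficients: p: 25/4, q: 0, s1: 0, s2: 9/4, s3: 0.
No coefficient is strictly negative; the tableau after this pivot is optimal.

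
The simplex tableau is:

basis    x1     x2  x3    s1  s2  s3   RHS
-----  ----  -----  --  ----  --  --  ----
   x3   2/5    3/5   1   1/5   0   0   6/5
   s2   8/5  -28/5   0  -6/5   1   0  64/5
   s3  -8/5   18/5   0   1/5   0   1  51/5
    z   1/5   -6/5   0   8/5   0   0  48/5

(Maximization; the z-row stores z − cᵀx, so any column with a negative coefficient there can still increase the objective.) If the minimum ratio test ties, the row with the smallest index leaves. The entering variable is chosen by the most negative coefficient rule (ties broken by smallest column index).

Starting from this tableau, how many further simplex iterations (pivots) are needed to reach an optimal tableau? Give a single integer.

1

pivot: x2 in, x3 out → z = 12
No improving column remains; optimal.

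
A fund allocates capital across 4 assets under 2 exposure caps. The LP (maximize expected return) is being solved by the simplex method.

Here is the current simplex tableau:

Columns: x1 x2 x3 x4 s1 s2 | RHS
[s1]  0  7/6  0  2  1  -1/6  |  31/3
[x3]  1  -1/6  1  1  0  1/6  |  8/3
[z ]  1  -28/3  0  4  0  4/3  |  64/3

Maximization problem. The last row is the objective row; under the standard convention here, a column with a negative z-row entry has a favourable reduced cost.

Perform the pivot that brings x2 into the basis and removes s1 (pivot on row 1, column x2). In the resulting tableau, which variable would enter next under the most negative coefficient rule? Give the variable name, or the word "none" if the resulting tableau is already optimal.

Pivot element 7/6. New z-row = old z-row − (-28/3)·(row 1/(7/6)).
Updated z-row coefficients: x1: 1, x2: 0, x3: 0, x4: 20, s1: 8, s2: 0.
No coefficient is strictly negative; the tableau after this pivot is optimal.

none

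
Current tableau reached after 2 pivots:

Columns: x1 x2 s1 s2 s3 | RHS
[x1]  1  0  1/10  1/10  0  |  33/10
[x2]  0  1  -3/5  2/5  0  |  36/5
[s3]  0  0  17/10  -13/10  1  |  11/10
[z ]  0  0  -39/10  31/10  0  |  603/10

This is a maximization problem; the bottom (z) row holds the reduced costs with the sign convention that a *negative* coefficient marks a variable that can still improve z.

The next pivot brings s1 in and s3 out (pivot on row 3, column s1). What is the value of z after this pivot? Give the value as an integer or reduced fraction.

1068/17

Minimum ratio for s1: (11/10)/(17/10) = 11/17.
z changes by −(z-row coeff of s1)·ratio = −(-39/10)·(11/17) = 429/170.
New z = 603/10 + (429/170) = 1068/17.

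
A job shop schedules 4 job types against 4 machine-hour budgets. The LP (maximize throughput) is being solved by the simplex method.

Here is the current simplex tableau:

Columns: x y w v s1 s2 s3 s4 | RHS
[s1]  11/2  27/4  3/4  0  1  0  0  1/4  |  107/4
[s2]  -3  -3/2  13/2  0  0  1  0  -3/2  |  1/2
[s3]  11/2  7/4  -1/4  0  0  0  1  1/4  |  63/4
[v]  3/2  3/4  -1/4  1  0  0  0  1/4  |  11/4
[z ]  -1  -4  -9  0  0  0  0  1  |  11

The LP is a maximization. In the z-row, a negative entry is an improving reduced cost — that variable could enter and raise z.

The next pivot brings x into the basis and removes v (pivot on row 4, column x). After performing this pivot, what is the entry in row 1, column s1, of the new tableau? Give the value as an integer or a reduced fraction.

1

Pivot element is row 4, column x: 3/2.
Normalize row 4: new (row 4, s1) = 0/(3/2) = 0.
row 1 ← row 1 − (11/2)·(new row 4): 1 − (11/2)·0 = 1.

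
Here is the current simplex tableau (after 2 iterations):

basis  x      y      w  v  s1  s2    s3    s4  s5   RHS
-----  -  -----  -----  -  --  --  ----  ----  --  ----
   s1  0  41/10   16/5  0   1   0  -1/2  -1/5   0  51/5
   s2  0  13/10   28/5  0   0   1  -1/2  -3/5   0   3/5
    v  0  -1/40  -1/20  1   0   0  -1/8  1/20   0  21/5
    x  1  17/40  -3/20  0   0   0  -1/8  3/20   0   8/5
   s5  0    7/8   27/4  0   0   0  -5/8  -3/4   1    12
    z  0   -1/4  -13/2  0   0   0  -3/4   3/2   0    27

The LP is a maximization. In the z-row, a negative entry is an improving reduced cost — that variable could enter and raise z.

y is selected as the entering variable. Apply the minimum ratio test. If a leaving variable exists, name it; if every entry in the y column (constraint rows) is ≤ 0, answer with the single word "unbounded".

Ratios: row 1 (s1): (51/5)/(41/10) = 102/41; row 2 (s2): (3/5)/(13/10) = 6/13; row 3 (v): entry -1/40 ≤ 0, skip; row 4 (x): (8/5)/(17/40) = 64/17; row 5 (s5): 12/(7/8) = 96/7.
Minimum ratio is in the s2 row, so s2 leaves.

s2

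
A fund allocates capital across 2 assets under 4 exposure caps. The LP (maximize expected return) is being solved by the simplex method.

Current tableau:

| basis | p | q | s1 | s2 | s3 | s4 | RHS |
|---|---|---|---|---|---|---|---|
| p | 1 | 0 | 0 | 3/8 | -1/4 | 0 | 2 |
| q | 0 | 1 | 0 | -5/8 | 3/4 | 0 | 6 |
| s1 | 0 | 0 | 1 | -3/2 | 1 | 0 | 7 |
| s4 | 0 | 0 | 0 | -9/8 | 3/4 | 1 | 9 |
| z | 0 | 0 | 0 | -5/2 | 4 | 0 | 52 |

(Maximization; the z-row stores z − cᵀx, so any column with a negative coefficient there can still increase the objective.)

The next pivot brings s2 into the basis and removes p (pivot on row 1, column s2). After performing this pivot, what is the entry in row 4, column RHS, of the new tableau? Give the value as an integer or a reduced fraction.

15

Pivot element is row 1, column s2: 3/8.
Normalize row 1: new (row 1, RHS) = 2/(3/8) = 16/3.
row 4 ← row 4 − (-9/8)·(new row 1): 9 − (-9/8)·(16/3) = 15.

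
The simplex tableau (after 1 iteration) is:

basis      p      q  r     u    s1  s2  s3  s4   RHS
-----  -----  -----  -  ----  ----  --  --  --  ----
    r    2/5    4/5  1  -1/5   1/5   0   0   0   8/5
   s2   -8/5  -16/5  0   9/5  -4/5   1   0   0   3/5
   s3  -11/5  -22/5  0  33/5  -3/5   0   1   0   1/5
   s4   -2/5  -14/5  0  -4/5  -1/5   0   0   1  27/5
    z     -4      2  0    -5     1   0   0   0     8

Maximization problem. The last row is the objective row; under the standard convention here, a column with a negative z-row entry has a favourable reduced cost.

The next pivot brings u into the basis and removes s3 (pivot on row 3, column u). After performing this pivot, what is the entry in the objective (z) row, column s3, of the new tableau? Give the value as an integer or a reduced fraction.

Pivot element is row 3, column u: 33/5.
Normalize row 3: new (row 3, s3) = 1/(33/5) = 5/33.
z-row ← z-row − (-5)·(new row 3): 0 − (-5)·(5/33) = 25/33.

25/33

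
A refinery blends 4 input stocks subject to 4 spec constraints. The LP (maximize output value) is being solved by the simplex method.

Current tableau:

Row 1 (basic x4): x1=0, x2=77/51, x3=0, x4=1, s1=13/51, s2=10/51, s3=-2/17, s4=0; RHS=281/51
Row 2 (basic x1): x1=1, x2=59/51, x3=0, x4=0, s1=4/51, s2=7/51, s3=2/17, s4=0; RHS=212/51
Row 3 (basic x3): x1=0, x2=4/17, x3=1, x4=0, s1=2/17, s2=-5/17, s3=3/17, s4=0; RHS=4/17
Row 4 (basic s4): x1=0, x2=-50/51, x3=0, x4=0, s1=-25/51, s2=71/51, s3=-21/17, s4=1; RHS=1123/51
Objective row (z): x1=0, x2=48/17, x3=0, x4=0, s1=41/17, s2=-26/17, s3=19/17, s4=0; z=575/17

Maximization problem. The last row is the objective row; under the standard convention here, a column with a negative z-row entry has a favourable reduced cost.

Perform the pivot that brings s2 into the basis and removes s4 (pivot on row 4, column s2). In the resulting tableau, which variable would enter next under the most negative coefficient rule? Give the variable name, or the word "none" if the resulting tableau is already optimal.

s3

Pivot element 71/51. New z-row = old z-row − (-26/17)·(row 4/(71/51)).
Updated z-row coefficients: x1: 0, x2: 124/71, x3: 0, x4: 0, s1: 133/71, s2: 0, s3: -17/71, s4: 78/71.
The most negative is -17/71 in column s3, so s3 would enter next.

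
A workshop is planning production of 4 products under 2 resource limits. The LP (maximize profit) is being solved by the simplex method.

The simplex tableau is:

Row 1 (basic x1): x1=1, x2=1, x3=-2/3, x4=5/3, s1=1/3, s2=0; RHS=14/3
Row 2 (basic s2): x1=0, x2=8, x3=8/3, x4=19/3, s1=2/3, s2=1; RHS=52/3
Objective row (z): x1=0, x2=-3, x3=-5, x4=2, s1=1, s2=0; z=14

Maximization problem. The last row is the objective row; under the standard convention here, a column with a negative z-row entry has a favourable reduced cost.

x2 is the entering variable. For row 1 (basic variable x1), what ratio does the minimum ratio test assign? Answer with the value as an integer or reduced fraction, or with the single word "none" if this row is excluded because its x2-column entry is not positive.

14/3

Ratio = RHS / (x2 entry) = (14/3) / 1 = 14/3.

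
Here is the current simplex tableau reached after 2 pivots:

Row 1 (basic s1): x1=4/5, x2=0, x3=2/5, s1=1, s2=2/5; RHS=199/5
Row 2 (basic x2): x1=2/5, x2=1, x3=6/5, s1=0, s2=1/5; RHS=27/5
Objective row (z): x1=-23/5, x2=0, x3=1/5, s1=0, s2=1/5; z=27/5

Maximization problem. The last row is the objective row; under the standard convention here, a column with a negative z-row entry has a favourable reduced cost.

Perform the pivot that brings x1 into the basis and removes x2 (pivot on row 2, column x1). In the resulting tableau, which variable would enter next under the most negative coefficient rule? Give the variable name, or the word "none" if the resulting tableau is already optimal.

none

Pivot element 2/5. New z-row = old z-row − (-23/5)·(row 2/(2/5)).
Updated z-row coefficients: x1: 0, x2: 23/2, x3: 14, s1: 0, s2: 5/2.
No coefficient is strictly negative; the tableau after this pivot is optimal.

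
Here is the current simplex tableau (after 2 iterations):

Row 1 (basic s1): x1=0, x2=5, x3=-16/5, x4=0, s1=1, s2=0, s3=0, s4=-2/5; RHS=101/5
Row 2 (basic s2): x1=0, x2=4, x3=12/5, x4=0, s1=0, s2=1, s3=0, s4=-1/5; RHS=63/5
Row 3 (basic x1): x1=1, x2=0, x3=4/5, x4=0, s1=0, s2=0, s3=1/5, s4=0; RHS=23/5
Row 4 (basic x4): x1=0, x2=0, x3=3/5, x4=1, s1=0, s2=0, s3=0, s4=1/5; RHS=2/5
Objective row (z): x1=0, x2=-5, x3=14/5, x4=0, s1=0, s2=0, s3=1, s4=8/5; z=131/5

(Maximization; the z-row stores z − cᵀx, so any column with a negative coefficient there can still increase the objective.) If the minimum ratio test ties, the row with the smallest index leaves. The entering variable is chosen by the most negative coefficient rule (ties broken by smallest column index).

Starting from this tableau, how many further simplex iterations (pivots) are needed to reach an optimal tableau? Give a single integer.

1

pivot: x2 in, s2 out → z = 839/20
No improving column remains; optimal.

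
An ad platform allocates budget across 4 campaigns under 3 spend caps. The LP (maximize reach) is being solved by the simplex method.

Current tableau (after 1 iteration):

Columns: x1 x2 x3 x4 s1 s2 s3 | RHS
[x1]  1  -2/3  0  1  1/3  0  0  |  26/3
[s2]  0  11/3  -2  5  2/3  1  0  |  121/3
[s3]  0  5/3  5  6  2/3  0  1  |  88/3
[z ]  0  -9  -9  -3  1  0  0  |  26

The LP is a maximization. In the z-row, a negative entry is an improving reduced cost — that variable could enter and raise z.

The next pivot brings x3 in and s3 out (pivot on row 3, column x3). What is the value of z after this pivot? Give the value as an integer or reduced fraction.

Minimum ratio for x3: (88/3)/5 = 88/15.
z changes by −(z-row coeff of x3)·ratio = −(-9)·(88/15) = 264/5.
New z = 26 + (264/5) = 394/5.

394/5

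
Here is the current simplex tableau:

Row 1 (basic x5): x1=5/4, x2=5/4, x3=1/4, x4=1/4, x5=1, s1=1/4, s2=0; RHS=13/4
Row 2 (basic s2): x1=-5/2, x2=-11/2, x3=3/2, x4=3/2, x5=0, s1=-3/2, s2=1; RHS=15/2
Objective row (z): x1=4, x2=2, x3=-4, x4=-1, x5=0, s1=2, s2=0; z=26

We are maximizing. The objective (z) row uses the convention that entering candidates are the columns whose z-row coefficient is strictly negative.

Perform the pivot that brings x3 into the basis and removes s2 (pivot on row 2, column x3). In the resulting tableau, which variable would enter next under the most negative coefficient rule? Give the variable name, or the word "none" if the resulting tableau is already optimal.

x2

Pivot element 3/2. New z-row = old z-row − (-4)·(row 2/(3/2)).
Updated z-row coefficients: x1: -8/3, x2: -38/3, x3: 0, x4: 3, x5: 0, s1: -2, s2: 8/3.
The most negative is -38/3 in column x2, so x2 would enter next.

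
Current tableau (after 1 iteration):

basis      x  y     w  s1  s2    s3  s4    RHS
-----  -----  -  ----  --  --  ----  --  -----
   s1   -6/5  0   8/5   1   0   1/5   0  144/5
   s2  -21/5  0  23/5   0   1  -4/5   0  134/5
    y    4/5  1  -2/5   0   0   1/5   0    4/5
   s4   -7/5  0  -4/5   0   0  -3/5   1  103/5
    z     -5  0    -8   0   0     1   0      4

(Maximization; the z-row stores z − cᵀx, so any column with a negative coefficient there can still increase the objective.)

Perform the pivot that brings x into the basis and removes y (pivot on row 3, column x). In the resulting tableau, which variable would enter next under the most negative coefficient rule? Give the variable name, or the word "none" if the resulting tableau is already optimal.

Pivot element 4/5. New z-row = old z-row − (-5)·(row 3/(4/5)).
Updated z-row coefficients: x: 0, y: 25/4, w: -21/2, s1: 0, s2: 0, s3: 9/4, s4: 0.
The most negative is -21/2 in column w, so w would enter next.

w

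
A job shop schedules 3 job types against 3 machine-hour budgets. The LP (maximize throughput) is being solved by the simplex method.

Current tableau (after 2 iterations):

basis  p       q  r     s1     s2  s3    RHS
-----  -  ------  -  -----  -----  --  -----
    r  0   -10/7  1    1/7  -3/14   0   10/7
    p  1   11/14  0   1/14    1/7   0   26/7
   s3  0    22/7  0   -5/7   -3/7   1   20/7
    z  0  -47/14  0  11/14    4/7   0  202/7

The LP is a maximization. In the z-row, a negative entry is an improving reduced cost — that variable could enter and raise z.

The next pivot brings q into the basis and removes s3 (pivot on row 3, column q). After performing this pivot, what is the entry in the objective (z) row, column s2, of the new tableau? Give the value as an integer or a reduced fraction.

5/44

Pivot element is row 3, column q: 22/7.
Normalize row 3: new (row 3, s2) = (-3/7)/(22/7) = -3/22.
z-row ← z-row − (-47/14)·(new row 3): 4/7 − (-47/14)·(-3/22) = 5/44.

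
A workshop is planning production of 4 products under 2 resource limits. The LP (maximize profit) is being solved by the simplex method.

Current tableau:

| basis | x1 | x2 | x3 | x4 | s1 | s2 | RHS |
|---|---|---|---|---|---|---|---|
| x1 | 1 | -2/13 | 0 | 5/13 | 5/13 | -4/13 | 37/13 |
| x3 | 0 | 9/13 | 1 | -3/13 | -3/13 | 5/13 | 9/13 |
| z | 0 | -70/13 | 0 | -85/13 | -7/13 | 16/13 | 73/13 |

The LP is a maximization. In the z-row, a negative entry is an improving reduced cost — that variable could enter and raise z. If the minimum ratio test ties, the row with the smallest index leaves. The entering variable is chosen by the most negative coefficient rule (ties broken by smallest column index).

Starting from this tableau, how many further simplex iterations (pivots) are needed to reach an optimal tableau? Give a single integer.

3

pivot: x4 in, x1 out → z = 54
pivot: x2 in, x3 out → z = 86
pivot: s2 in, x2 out → z = 102
No improving column remains; optimal.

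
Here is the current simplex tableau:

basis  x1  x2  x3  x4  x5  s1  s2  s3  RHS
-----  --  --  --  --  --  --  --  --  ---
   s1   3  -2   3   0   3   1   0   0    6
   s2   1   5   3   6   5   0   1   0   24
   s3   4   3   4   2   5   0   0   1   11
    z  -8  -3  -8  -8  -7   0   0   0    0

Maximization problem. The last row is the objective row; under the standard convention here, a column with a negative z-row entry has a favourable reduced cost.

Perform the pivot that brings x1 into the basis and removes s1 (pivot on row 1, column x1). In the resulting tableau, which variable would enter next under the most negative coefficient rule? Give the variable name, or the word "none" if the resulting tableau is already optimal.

x2

Pivot element 3. New z-row = old z-row − (-8)·(row 1/3).
Updated z-row coefficients: x1: 0, x2: -25/3, x3: 0, x4: -8, x5: 1, s1: 8/3, s2: 0, s3: 0.
The most negative is -25/3 in column x2, so x2 would enter next.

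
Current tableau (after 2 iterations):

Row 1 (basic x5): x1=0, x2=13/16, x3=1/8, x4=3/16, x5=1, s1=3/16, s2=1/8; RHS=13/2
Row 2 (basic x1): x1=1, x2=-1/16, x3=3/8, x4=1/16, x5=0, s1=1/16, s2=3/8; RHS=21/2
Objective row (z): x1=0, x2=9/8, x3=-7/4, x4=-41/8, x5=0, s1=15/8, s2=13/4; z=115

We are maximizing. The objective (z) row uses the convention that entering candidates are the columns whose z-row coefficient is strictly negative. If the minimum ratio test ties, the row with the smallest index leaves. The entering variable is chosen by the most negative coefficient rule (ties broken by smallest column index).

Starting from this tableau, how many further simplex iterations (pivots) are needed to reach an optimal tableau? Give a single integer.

1

pivot: x4 in, x5 out → z = 878/3
No improving column remains; optimal.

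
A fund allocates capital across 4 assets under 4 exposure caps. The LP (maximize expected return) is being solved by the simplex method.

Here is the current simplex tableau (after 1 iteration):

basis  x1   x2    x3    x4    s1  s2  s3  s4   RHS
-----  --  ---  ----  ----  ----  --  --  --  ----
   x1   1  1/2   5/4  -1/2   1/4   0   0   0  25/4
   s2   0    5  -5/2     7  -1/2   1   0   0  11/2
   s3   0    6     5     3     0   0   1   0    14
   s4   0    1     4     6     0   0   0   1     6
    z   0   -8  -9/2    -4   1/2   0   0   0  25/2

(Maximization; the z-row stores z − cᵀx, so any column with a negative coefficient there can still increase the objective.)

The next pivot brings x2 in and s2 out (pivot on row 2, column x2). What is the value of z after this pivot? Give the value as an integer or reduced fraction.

213/10

Minimum ratio for x2: (11/2)/5 = 11/10.
z changes by −(z-row coeff of x2)·ratio = −(-8)·(11/10) = 44/5.
New z = 25/2 + (44/5) = 213/10.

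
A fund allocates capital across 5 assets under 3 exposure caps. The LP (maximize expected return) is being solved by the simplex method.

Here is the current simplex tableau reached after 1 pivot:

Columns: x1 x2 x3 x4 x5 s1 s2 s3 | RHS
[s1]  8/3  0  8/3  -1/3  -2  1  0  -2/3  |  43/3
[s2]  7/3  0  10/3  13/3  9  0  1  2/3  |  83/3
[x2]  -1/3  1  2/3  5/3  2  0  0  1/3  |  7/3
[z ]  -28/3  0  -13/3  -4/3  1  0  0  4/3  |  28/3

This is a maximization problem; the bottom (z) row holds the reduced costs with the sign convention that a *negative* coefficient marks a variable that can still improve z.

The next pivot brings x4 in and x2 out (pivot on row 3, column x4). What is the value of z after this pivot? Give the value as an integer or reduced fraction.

56/5

Minimum ratio for x4: (7/3)/(5/3) = 7/5.
z changes by −(z-row coeff of x4)·ratio = −(-4/3)·(7/5) = 28/15.
New z = 28/3 + (28/15) = 56/5.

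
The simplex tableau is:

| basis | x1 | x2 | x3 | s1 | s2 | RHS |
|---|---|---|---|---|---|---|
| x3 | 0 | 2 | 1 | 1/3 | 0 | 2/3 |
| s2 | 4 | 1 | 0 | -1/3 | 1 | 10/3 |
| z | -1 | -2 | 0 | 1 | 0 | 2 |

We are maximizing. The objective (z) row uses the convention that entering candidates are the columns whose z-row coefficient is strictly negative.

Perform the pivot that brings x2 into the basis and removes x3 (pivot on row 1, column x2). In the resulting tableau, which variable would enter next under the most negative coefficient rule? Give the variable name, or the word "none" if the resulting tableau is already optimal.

Pivot element 2. New z-row = old z-row − (-2)·(row 1/2).
Updated z-row coefficients: x1: -1, x2: 0, x3: 1, s1: 4/3, s2: 0.
The most negative is -1 in column x1, so x1 would enter next.

x1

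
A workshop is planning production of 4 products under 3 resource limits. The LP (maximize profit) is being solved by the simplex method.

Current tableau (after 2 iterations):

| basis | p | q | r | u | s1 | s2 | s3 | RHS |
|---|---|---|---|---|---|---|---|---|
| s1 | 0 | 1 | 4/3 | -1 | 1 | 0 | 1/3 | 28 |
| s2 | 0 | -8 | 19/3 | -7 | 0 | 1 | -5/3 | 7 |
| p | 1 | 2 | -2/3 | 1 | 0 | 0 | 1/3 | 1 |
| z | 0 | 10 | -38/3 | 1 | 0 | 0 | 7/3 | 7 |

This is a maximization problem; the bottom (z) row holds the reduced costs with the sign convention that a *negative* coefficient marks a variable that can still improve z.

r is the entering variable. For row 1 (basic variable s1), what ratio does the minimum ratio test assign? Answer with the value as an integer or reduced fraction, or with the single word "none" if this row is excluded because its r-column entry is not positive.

Ratio = RHS / (r entry) = 28 / (4/3) = 21.

21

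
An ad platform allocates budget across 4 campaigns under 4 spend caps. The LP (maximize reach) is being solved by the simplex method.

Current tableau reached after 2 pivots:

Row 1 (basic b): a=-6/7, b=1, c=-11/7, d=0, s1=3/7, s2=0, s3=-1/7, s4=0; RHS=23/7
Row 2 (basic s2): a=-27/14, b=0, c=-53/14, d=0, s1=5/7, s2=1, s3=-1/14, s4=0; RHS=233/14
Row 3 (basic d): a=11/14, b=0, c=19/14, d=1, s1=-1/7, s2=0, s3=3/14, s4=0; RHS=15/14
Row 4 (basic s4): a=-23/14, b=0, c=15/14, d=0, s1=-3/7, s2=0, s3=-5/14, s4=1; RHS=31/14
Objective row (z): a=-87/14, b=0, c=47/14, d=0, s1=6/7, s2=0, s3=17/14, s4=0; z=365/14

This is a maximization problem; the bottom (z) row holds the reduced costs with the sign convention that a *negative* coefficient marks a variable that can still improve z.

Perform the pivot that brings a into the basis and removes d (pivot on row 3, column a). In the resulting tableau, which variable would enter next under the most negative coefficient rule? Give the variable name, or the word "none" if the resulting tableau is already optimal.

s1

Pivot element 11/14. New z-row = old z-row − (-87/14)·(row 3/(11/14)).
Updated z-row coefficients: a: 0, b: 0, c: 155/11, d: 87/11, s1: -3/11, s2: 0, s3: 32/11, s4: 0.
The most negative is -3/11 in column s1, so s1 would enter next.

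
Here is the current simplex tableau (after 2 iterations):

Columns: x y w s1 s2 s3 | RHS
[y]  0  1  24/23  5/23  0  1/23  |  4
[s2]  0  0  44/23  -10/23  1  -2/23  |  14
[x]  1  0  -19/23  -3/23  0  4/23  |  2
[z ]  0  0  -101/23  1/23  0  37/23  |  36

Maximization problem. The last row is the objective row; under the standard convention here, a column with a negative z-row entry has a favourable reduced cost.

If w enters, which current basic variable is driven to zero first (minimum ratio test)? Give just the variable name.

y

Ratios: row 1 (y): 4/(24/23) = 23/6; row 2 (s2): 14/(44/23) = 161/22; row 3 (x): entry -19/23 ≤ 0, skip.
Minimum ratio 23/6 is in the y row, so y leaves.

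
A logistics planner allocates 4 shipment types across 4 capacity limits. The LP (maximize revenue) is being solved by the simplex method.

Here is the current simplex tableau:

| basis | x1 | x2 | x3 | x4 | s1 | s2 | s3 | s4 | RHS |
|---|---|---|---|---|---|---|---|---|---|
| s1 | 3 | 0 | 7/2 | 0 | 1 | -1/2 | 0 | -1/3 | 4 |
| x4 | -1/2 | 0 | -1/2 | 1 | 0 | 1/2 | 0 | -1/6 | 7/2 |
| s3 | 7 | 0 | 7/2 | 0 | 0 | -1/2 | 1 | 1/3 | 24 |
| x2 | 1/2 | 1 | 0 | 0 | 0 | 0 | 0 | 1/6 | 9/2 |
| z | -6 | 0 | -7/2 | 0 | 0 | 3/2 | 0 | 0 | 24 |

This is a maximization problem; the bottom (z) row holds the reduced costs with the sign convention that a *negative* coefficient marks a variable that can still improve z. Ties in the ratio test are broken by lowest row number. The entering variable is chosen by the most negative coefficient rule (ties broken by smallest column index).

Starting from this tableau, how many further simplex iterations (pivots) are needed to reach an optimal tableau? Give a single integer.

2

pivot: x1 in, s1 out → z = 32
pivot: s4 in, s3 out → z = 204/5
No improving column remains; optimal.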